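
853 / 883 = 0.97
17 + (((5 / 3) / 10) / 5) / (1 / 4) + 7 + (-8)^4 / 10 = 6506 / 15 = 433.73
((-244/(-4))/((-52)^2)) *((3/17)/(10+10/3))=549/1838720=0.00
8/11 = 0.73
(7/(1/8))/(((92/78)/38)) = 41496/23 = 1804.17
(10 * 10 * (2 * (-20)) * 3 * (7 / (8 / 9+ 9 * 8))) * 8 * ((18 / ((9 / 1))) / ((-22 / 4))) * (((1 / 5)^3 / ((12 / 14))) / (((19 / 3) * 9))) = 4704 / 8569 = 0.55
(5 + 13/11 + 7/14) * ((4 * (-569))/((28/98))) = -585501/11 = -53227.36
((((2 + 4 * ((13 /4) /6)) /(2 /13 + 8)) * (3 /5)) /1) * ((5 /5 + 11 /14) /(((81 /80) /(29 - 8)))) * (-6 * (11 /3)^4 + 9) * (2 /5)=-188753500 /38637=-4885.30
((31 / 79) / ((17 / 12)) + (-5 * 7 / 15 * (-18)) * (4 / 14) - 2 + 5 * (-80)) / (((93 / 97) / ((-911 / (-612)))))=-605.08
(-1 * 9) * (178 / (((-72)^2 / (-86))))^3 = 56049970283 / 241864704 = 231.74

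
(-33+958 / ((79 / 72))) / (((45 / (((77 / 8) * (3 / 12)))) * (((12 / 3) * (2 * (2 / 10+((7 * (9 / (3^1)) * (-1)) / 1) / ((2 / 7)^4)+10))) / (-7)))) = 11924297 / 952887888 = 0.01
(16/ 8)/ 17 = 2/ 17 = 0.12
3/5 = 0.60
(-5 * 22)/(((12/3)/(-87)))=4785/2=2392.50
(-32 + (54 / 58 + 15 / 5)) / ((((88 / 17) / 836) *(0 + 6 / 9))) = -6799.71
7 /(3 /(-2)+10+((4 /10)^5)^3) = 427246093750 /518798893661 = 0.82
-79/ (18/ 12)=-52.67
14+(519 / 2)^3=139798471 / 8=17474808.88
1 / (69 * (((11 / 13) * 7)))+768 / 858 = 61993 / 69069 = 0.90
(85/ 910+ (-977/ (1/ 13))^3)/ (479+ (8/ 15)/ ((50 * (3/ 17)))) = -419505499433660625/ 98087626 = -4276844251.83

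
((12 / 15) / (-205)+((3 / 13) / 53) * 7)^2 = 352275361 / 498753750625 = 0.00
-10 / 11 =-0.91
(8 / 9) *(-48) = -128 / 3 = -42.67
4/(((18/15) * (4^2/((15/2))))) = 25/16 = 1.56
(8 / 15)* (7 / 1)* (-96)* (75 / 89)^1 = -26880 / 89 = -302.02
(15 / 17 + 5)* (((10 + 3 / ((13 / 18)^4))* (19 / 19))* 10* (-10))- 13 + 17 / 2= -12015129833 / 971074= -12373.03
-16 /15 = -1.07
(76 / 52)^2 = 361 / 169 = 2.14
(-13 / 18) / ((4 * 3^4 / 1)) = -13 / 5832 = -0.00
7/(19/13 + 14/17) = 3.06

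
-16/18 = -8/9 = -0.89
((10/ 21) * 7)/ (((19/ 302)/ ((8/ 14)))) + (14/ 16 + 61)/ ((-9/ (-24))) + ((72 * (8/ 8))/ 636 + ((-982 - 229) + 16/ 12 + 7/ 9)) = -1013.50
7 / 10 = 0.70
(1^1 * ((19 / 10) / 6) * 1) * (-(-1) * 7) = 133 / 60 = 2.22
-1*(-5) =5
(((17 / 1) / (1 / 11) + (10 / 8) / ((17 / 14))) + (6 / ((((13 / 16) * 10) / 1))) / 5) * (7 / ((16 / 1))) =14555499 / 176800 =82.33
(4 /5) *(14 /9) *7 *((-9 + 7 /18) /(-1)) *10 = 60760 /81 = 750.12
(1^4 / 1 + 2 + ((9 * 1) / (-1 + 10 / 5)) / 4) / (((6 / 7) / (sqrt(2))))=49 * sqrt(2) / 8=8.66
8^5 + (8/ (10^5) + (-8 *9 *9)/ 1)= 401500001/ 12500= 32120.00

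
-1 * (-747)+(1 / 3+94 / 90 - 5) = 33452 / 45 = 743.38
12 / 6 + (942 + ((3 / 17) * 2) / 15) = 80242 / 85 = 944.02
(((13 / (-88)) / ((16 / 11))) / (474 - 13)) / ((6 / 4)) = -13 / 88512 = -0.00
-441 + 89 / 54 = -23725 / 54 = -439.35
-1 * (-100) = 100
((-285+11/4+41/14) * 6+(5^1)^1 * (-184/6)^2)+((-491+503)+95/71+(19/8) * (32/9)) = 3048.08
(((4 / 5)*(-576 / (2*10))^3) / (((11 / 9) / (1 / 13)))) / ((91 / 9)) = -967458816 / 8133125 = -118.95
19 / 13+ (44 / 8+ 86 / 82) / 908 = 1421645 / 967928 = 1.47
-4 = -4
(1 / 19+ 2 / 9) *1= 0.27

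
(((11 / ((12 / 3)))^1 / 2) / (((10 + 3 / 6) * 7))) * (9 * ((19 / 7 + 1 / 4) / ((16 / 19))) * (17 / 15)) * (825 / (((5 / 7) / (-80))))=-48658335 / 784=-62064.20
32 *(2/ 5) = 64/ 5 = 12.80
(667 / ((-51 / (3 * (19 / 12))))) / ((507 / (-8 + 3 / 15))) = 12673 / 13260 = 0.96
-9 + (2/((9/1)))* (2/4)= -8.89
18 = 18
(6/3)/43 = 0.05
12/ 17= 0.71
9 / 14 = 0.64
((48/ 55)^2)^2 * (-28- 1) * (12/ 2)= -923664384/ 9150625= -100.94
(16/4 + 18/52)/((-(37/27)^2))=-82377/35594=-2.31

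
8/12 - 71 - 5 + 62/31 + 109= 107/3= 35.67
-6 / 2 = -3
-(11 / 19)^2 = -121 / 361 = -0.34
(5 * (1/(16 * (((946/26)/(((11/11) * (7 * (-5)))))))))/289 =-2275/2187152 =-0.00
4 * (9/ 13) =36/ 13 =2.77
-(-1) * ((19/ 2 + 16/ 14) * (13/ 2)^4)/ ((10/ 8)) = 4255589/ 280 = 15198.53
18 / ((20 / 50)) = 45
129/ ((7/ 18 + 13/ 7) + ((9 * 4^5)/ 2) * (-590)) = -16254/ 342558437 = -0.00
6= 6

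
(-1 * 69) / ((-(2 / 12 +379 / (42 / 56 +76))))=13.52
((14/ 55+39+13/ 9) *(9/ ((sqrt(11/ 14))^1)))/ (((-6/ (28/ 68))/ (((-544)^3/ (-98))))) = -6813630464 *sqrt(154)/ 1815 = -46586738.51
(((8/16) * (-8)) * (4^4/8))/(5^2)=-128/25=-5.12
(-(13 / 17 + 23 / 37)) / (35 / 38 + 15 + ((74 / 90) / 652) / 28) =-13610943360 / 156313106387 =-0.09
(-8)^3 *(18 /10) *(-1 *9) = 41472 /5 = 8294.40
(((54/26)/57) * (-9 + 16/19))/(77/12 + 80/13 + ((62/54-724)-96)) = 150660/408658859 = 0.00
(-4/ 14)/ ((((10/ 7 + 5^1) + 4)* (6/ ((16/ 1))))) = -16/ 219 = -0.07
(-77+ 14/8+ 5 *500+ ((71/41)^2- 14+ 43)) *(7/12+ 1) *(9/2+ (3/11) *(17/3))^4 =32736132456377707/6300549376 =5195758.42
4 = 4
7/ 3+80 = 247/ 3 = 82.33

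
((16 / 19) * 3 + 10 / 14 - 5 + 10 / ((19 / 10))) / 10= 233 / 665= 0.35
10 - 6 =4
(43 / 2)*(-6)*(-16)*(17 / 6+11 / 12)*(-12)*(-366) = 33994080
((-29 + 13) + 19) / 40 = 3 / 40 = 0.08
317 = 317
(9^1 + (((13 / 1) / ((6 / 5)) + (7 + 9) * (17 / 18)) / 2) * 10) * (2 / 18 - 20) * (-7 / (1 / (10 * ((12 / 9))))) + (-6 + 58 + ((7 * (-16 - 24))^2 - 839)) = 81434779 / 243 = 335122.55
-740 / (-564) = 185 / 141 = 1.31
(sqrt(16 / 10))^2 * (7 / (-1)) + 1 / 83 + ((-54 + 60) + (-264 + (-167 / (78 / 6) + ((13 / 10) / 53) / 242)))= -39031402221 / 138392540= -282.03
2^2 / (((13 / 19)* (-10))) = -38 / 65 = -0.58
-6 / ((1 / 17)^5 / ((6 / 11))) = -51114852 / 11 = -4646804.73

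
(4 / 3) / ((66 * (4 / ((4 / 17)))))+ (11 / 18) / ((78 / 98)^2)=0.97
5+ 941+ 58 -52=952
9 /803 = 0.01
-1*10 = -10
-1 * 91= -91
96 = 96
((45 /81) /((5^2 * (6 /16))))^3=512 /2460375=0.00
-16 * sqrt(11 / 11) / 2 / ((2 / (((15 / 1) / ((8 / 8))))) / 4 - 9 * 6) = 240 / 1619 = 0.15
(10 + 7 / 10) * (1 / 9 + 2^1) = 2033 / 90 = 22.59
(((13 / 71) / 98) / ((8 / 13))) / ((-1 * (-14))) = 169 / 779296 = 0.00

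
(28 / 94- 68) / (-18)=1591 / 423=3.76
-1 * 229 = -229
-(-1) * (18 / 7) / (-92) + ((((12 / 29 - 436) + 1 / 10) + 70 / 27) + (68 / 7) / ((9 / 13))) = -264032536 / 630315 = -418.89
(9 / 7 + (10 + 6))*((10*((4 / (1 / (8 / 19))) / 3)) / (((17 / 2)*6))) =38720 / 20349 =1.90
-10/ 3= -3.33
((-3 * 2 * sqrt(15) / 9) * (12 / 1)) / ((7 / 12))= -96 * sqrt(15) / 7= -53.12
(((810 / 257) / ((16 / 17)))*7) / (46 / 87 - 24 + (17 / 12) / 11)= -439263 / 437414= -1.00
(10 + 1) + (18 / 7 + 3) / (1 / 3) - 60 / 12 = 159 / 7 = 22.71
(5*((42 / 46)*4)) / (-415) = -84 / 1909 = -0.04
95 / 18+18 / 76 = 943 / 171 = 5.51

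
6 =6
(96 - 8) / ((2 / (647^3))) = 11916961012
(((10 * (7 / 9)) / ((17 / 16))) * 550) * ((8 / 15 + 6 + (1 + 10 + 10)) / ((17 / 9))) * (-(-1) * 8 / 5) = 93899.15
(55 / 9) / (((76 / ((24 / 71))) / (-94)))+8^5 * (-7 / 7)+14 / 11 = -1458790138 / 44517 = -32769.28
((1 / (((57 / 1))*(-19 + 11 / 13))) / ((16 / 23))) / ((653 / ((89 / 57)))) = -0.00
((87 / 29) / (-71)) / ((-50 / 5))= 3 / 710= 0.00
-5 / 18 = -0.28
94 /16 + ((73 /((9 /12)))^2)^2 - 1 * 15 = 58159591655 /648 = 89752456.26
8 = 8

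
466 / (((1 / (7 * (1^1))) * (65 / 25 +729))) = 8155 / 1829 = 4.46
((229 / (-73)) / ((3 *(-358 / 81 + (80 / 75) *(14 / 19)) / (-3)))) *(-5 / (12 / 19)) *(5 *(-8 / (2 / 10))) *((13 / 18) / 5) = -197.44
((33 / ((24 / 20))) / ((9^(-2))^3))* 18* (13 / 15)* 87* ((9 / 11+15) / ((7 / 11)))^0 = 19834972443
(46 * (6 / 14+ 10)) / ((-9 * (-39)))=3358 / 2457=1.37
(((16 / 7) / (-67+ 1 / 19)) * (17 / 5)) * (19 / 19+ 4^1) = -646 / 1113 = -0.58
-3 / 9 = -1 / 3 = -0.33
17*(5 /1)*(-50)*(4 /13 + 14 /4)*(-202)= 42495750 /13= 3268903.85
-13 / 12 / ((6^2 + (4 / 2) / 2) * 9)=-13 / 3996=-0.00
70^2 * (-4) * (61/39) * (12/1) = -4782400/13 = -367876.92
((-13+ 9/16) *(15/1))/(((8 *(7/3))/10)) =-44775/448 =-99.94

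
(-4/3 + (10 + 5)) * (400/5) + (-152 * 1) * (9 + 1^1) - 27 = -1361/3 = -453.67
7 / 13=0.54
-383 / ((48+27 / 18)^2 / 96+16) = -49024 / 5315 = -9.22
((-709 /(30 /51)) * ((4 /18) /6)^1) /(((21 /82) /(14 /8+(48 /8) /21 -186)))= 848495041 /26460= 32067.08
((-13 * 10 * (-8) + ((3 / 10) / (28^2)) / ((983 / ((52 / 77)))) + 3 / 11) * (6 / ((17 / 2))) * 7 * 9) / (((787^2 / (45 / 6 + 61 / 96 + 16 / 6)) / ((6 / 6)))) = 84726618100731 / 105012676112960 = 0.81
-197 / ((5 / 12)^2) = -28368 / 25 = -1134.72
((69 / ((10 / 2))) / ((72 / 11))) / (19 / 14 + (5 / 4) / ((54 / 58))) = 15939 / 20410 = 0.78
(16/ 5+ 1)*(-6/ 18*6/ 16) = -21/ 40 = -0.52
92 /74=46 /37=1.24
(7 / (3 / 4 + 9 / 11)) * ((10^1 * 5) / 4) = 3850 / 69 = 55.80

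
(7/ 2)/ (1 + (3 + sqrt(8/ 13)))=0.73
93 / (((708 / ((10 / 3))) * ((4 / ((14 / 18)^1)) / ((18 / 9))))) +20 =128525 / 6372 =20.17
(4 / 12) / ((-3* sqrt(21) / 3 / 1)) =-sqrt(21) / 63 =-0.07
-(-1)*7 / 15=7 / 15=0.47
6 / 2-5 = -2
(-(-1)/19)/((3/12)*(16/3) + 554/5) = 15/31958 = 0.00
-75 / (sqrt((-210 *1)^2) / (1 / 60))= -1 / 168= -0.01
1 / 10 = 0.10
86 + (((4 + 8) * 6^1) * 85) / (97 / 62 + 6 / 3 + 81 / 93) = 1465.78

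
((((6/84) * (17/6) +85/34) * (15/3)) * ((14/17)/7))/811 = 1135/579054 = 0.00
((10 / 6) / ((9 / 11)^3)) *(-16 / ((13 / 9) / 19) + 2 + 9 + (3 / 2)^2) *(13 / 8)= -68247025 / 69984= -975.18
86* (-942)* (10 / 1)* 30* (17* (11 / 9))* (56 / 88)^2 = -2249433200 / 11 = -204493927.27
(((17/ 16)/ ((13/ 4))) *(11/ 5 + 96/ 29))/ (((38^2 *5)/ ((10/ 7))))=13583/ 38107160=0.00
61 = 61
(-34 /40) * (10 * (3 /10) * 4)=-51 /5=-10.20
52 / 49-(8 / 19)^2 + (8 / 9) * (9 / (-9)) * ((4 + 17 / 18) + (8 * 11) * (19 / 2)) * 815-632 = -873796629952 / 1432809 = -609848.65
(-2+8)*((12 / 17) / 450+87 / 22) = 23.74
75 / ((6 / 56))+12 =712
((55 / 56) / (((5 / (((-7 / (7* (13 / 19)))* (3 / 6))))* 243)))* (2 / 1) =-209 / 176904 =-0.00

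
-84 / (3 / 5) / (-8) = 35 / 2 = 17.50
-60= -60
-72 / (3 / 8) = -192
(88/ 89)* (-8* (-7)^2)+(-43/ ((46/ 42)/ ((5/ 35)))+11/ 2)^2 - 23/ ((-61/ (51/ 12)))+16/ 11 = -12147717519/ 31591351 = -384.53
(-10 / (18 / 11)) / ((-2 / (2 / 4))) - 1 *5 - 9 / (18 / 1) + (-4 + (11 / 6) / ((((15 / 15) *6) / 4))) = -6.75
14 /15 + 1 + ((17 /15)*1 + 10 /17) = 932 /255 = 3.65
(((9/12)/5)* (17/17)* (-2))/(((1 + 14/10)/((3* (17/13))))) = -51/104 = -0.49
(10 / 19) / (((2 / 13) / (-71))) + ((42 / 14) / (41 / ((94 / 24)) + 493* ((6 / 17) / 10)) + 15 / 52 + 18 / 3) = -510081181 / 2156804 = -236.50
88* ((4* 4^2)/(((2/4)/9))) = 101376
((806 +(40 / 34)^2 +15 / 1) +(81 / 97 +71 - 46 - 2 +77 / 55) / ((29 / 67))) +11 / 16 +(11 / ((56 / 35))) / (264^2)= 181594483242101 / 206035822080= 881.37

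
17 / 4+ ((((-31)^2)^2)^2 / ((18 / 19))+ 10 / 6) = 32409859422971 / 36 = 900273872860.31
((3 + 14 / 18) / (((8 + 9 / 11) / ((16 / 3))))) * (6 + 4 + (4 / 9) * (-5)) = 418880 / 23571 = 17.77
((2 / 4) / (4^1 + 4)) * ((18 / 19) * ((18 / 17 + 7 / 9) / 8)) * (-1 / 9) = -281 / 186048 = -0.00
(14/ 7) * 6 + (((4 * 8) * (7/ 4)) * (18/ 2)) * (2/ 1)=1020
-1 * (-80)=80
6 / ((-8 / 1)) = -3 / 4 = -0.75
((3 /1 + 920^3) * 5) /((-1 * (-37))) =3893440015 /37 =105228108.51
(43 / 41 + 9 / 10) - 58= -22981 / 410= -56.05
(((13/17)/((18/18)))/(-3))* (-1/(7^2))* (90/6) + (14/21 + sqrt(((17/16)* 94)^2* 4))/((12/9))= 2004405/13328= 150.39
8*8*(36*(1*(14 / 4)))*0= 0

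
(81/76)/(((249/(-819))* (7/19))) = -3159/332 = -9.52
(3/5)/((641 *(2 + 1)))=1/3205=0.00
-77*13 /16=-62.56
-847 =-847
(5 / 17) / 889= 5 / 15113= 0.00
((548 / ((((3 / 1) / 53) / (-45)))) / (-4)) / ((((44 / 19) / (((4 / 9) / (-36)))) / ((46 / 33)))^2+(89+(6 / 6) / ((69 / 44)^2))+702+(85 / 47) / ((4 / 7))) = 35192565570420 / 6107924010023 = 5.76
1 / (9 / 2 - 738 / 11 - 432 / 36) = -22 / 1641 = -0.01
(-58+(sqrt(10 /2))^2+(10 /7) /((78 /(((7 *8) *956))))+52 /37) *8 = 10723432 /1443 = 7431.35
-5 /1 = -5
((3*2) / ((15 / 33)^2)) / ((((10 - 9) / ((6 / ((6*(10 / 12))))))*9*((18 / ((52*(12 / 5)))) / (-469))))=-23607584 / 1875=-12590.71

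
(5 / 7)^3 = 125 / 343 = 0.36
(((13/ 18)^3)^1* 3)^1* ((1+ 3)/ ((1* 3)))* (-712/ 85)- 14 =-1649642/ 61965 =-26.62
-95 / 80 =-19 / 16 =-1.19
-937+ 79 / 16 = -932.06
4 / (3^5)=4 / 243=0.02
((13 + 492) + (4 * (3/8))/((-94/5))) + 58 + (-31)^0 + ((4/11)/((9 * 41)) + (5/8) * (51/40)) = 6894909503/12209472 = 564.72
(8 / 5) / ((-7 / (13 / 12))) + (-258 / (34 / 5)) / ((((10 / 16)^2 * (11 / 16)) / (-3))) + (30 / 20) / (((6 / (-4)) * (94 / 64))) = 390279422 / 922845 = 422.91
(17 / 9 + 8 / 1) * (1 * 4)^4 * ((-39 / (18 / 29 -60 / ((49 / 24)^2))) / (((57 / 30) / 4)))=412471055360 / 27332127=15091.07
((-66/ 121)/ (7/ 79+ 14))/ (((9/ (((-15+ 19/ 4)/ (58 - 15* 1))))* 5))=3239/ 15793470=0.00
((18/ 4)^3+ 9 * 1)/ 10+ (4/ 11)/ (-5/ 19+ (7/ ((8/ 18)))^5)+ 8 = 298891046287567/ 16593534493360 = 18.01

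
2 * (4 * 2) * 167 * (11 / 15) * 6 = 58784 / 5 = 11756.80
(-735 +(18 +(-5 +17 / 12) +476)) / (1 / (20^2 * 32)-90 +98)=-9392000 / 307203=-30.57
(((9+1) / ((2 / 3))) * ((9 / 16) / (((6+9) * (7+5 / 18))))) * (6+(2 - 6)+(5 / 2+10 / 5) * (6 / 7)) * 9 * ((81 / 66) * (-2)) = -807003 / 80696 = -10.00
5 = 5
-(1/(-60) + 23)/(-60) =1379/3600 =0.38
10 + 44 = 54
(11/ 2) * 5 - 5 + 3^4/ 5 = 38.70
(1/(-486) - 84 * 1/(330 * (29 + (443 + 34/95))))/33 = -0.00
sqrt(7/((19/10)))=sqrt(1330)/19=1.92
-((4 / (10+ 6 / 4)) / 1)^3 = -512 / 12167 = -0.04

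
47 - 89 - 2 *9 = -60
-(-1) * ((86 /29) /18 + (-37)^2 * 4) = 1429279 /261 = 5476.16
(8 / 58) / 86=2 / 1247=0.00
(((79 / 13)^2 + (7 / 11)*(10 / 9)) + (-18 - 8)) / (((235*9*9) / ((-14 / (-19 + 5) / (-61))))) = -194683 / 19426949685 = -0.00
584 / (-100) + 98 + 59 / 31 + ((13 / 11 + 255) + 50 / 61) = 182562429 / 520025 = 351.06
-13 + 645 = 632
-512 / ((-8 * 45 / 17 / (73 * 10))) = 158848 / 9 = 17649.78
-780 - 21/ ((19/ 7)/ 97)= -29079/ 19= -1530.47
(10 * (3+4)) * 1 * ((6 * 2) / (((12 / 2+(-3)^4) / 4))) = 1120 / 29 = 38.62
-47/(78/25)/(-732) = 1175/57096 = 0.02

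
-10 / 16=-5 / 8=-0.62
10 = 10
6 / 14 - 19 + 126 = 752 / 7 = 107.43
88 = 88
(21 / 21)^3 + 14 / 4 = 4.50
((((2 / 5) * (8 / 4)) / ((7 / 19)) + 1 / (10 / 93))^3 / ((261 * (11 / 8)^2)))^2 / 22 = 53269647653728 / 125224492640625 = 0.43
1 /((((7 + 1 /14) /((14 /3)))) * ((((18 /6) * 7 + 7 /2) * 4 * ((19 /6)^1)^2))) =8 /11913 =0.00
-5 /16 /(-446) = 5 /7136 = 0.00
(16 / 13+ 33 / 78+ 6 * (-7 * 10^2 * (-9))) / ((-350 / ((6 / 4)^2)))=-8845587 / 36400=-243.01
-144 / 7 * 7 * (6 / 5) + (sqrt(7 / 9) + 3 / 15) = -171.72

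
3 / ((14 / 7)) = 3 / 2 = 1.50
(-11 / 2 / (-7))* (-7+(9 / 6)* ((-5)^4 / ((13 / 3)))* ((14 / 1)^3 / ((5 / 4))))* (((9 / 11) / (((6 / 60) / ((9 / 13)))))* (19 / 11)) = 6786889965 / 1859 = 3650828.38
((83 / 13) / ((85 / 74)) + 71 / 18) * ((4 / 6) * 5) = 189011 / 5967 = 31.68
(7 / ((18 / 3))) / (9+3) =7 / 72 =0.10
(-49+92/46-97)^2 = 20736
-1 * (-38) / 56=19 / 28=0.68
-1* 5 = -5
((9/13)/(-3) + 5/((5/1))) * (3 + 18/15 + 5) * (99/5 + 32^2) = 480148/65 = 7386.89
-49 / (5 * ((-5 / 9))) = 441 / 25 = 17.64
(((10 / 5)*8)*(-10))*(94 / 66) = -7520 / 33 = -227.88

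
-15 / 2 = -7.50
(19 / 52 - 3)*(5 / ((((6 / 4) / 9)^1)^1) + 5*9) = -10275 / 52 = -197.60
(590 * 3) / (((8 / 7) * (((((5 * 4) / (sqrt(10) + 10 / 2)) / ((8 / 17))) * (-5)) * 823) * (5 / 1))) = -1239 / 139910-1239 * sqrt(10) / 699550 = -0.01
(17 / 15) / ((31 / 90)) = 102 / 31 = 3.29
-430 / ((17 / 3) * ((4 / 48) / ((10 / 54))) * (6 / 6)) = -8600 / 51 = -168.63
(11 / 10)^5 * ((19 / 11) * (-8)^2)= 556358 / 3125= 178.03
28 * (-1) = -28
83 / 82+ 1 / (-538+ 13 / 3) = 132637 / 131282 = 1.01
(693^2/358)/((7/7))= 480249/358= 1341.48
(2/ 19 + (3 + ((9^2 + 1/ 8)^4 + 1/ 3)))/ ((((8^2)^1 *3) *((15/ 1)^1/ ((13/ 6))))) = 131461029695749/ 4034396160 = 32585.06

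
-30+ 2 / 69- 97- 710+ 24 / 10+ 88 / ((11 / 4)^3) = -34662527 / 41745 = -830.34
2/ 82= 1/ 41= 0.02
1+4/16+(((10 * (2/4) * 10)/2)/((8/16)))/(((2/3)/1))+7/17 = 5213/68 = 76.66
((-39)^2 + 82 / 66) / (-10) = -25117 / 165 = -152.22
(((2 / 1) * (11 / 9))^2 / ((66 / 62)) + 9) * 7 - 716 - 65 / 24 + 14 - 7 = -1184705 / 1944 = -609.42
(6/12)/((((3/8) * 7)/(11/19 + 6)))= 500/399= 1.25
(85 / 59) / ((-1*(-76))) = 0.02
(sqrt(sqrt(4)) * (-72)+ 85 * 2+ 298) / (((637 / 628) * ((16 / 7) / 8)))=11304 / 7 - 22608 * sqrt(2) / 91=1263.51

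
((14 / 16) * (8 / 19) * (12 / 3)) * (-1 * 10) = -280 / 19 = -14.74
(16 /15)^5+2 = 2567326 /759375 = 3.38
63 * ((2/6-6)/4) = -357/4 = -89.25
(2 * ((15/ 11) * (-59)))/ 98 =-885/ 539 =-1.64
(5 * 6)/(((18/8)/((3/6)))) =20/3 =6.67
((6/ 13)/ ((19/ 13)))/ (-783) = -2/ 4959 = -0.00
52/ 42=26/ 21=1.24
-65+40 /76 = -1225 /19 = -64.47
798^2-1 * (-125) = 636929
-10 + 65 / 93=-865 / 93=-9.30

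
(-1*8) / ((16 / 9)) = -9 / 2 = -4.50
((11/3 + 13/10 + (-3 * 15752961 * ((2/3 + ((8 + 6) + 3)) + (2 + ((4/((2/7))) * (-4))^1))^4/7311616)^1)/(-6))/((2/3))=1235365569209453/438696960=2815988.44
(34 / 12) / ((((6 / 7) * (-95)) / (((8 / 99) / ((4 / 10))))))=-119 / 16929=-0.01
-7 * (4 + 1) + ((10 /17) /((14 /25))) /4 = -16535 /476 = -34.74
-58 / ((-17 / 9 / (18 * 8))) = 75168 / 17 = 4421.65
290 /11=26.36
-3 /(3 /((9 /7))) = -1.29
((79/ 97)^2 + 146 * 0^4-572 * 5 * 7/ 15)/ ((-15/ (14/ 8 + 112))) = 3426597083/ 338724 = 10116.19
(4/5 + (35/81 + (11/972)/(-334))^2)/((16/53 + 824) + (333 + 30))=27557999643313/33161372371535040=0.00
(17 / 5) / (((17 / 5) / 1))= 1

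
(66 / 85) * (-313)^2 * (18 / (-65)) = -116387172 / 5525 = -21065.55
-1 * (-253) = 253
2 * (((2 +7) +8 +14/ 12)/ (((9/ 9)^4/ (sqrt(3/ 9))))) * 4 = 436 * sqrt(3)/ 9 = 83.91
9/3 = 3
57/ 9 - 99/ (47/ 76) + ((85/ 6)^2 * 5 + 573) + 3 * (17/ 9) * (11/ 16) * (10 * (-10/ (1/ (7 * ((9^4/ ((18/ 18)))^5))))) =-28049101951408478647193491/ 846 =-33154966845636499582971.03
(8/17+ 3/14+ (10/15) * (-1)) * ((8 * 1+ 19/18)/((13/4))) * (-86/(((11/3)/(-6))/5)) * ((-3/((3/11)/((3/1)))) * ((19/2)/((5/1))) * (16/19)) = -1884.77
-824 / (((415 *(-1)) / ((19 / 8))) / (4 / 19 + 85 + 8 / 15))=2517011 / 6225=404.34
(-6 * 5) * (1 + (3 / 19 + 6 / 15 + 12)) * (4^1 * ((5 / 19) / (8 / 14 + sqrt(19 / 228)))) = -51932160 / 51623 + 15146880 * sqrt(3) / 51623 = -497.78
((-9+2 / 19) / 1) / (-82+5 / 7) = 1183 / 10811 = 0.11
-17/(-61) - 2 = -1.72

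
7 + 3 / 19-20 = -244 / 19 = -12.84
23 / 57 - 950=-54127 / 57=-949.60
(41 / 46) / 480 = 41 / 22080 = 0.00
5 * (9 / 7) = 45 / 7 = 6.43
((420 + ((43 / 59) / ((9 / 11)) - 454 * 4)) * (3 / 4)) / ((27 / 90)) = -3704015 / 1062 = -3487.77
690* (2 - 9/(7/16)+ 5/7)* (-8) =690000/7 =98571.43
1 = 1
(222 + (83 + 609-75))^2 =703921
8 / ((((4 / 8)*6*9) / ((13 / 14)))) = 52 / 189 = 0.28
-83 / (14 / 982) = -40753 / 7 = -5821.86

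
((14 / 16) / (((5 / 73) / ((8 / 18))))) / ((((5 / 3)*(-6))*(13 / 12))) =-511 / 975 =-0.52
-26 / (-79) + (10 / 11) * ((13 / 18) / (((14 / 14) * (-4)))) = 5161 / 31284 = 0.16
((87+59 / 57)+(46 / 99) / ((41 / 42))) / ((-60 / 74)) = -42094049 / 385605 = -109.16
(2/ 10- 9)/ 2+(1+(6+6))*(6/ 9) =4.27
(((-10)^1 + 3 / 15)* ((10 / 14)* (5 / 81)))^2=1225 / 6561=0.19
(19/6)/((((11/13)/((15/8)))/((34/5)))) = 4199/88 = 47.72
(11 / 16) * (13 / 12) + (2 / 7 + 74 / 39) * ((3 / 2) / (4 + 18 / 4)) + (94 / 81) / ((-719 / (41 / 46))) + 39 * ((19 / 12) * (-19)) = -155447815248161 / 132620918976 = -1172.12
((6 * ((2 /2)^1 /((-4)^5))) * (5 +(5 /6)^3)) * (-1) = 1205 /36864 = 0.03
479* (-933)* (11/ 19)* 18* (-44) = 204918620.21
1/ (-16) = -1/ 16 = -0.06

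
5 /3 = 1.67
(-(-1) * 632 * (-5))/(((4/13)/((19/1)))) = -195130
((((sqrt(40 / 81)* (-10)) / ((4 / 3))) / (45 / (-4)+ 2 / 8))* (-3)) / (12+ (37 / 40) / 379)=-75800* sqrt(10) / 2001527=-0.12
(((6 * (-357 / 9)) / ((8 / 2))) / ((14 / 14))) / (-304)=119 / 608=0.20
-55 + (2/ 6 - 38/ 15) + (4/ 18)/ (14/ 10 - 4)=-33512/ 585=-57.29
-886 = -886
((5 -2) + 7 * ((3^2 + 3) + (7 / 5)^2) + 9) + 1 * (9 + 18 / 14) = 21001 / 175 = 120.01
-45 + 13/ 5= -212/ 5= -42.40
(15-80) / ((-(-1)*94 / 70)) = -2275 / 47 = -48.40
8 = 8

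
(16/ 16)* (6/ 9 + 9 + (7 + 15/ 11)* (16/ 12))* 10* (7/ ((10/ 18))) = 28854/ 11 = 2623.09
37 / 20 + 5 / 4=31 / 10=3.10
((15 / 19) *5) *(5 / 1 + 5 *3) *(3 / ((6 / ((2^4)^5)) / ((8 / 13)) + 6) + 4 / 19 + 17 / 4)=395313702875 / 1009430727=391.62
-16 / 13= -1.23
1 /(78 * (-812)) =-1 /63336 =-0.00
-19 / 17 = -1.12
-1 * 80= -80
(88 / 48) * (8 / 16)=11 / 12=0.92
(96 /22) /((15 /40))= 128 /11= 11.64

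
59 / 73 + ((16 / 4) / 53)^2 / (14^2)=0.81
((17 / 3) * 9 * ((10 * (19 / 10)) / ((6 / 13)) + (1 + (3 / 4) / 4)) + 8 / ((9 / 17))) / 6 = 313225 / 864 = 362.53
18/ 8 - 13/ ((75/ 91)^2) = -379987/ 22500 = -16.89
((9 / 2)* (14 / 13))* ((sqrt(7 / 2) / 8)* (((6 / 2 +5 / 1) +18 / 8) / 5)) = 2583* sqrt(14) / 4160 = 2.32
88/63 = 1.40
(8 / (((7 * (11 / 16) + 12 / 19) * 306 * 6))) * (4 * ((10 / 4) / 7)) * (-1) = -1216 / 1063503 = -0.00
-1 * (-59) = 59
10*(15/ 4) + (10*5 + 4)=183/ 2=91.50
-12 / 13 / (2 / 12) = -72 / 13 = -5.54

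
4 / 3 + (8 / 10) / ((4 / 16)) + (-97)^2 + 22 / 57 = 2682967 / 285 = 9413.92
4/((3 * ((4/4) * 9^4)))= 4/19683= 0.00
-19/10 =-1.90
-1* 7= -7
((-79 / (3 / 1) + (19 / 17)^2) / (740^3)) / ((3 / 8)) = -5437 / 32937113250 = -0.00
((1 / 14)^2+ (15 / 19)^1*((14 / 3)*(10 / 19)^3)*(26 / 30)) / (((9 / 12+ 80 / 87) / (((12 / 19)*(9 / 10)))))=56474600058 / 352460312155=0.16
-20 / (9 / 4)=-80 / 9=-8.89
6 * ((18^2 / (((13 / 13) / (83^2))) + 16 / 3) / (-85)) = -13392248 / 85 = -157555.86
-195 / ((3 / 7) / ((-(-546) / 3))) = -82810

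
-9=-9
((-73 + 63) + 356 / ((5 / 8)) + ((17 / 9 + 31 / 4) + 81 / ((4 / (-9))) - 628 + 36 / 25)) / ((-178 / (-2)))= -107807 / 40050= -2.69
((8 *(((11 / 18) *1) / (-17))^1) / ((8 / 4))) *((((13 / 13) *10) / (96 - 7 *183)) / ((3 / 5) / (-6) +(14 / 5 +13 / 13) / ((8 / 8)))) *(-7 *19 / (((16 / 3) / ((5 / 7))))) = -5225 / 894438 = -0.01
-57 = -57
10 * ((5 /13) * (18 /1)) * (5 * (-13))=-4500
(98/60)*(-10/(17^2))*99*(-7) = 11319/289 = 39.17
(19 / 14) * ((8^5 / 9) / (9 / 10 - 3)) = -3112960 / 1323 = -2352.96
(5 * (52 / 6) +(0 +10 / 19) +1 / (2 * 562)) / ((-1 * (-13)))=2810057 / 832884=3.37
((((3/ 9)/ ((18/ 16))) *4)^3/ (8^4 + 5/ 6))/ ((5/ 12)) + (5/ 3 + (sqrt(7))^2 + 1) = 2598596749/ 268793235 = 9.67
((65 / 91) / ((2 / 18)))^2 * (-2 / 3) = -27.55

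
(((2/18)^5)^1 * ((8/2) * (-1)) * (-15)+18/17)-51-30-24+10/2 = -33106466/334611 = -98.94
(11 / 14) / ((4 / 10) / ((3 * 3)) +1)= 495 / 658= 0.75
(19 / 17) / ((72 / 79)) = 1501 / 1224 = 1.23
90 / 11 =8.18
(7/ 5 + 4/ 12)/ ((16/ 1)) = 13/ 120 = 0.11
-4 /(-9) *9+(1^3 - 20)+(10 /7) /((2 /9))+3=-39 /7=-5.57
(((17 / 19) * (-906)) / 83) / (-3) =5134 / 1577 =3.26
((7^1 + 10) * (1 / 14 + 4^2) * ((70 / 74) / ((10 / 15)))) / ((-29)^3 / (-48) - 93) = 27540 / 29489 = 0.93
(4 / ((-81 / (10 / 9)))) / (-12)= 10 / 2187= 0.00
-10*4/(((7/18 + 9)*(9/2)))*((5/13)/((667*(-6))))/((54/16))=3200/118697319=0.00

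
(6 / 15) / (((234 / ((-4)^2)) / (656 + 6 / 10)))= 52528 / 2925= 17.96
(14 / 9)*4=56 / 9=6.22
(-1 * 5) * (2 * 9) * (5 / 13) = -450 / 13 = -34.62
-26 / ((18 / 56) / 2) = -1456 / 9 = -161.78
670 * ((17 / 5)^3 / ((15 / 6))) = 10533.47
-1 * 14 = -14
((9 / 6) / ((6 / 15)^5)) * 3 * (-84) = -590625 / 16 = -36914.06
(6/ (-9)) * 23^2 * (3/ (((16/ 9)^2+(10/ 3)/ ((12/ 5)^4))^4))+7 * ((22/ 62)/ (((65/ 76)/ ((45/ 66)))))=-314615994372460797776706/ 42653396625808519409443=-7.38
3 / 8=0.38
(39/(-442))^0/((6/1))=1/6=0.17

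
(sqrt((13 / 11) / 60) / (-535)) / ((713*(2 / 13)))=-0.00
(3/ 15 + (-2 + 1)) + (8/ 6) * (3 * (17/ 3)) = 328/ 15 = 21.87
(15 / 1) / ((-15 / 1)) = -1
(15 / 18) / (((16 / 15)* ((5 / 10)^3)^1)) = 25 / 4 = 6.25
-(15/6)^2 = -25/4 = -6.25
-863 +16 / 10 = -4307 / 5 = -861.40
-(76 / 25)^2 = -5776 / 625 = -9.24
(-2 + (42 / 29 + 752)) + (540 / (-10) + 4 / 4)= 20255 / 29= 698.45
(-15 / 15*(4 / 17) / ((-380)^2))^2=1 / 376627690000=0.00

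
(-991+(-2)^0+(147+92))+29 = -722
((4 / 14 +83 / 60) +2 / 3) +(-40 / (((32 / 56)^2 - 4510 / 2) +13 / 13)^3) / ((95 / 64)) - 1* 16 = -1223685449732671217 / 89553561417715500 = -13.66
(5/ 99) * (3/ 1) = 0.15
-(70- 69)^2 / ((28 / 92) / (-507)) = 11661 / 7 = 1665.86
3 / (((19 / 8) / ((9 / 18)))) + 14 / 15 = 446 / 285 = 1.56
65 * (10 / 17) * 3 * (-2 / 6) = -38.24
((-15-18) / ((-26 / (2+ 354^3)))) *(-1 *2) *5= -7319707890 / 13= -563054453.08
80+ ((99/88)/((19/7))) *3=12349/152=81.24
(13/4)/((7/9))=117/28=4.18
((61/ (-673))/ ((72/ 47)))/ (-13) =2867/ 629928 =0.00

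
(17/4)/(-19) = -17/76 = -0.22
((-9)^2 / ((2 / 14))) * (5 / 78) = 945 / 26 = 36.35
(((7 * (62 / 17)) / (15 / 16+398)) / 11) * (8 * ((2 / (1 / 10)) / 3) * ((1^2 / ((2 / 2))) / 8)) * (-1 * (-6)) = 277760 / 1193621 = 0.23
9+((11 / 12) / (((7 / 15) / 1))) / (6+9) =767 / 84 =9.13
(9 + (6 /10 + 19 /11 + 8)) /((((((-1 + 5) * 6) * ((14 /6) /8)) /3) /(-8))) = -25512 /385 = -66.26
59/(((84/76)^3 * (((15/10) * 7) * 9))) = 809362/1750329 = 0.46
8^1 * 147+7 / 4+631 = 1808.75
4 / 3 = 1.33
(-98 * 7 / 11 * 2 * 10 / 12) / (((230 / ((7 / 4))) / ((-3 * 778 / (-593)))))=-933989 / 300058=-3.11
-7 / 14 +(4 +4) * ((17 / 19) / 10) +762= 762.22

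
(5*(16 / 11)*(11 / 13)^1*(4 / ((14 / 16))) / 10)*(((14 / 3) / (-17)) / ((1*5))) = -512 / 3315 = -0.15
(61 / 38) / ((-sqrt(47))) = -61 * sqrt(47) / 1786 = -0.23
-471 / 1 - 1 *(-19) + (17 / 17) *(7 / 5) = -2253 / 5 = -450.60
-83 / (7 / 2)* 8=-1328 / 7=-189.71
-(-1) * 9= 9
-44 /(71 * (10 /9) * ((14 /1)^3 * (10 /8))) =-99 /608825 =-0.00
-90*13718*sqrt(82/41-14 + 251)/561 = -411540*sqrt(239)/187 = -34022.75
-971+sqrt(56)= -971+2 * sqrt(14)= -963.52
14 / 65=0.22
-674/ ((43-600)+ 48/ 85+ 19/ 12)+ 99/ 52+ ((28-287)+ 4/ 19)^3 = -3498494433552283575/ 201855897932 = -17331643.36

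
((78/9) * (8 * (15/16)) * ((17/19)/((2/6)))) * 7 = 23205/19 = 1221.32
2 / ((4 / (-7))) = -7 / 2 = -3.50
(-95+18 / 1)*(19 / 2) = -1463 / 2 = -731.50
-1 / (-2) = 1 / 2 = 0.50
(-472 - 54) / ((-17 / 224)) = 117824 / 17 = 6930.82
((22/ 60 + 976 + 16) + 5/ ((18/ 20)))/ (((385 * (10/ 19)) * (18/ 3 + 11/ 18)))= 1706447/ 2290750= 0.74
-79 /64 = -1.23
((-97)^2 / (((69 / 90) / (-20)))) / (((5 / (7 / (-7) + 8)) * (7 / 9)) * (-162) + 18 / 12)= 3763600 / 1357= 2773.47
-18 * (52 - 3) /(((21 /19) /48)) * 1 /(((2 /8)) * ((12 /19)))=-242592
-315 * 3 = -945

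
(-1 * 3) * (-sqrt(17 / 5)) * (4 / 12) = sqrt(85) / 5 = 1.84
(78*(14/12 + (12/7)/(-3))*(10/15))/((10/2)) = 130/21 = 6.19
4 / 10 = 2 / 5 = 0.40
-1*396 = -396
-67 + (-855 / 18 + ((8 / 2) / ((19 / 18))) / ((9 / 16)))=-4095 / 38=-107.76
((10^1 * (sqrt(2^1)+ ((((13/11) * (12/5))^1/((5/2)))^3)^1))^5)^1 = 83082413100701166370129625521792 * sqrt(2)/11972154147037506103515625+ 12217776788579443089075203843239515979776/1244916966383353173732757568359375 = 19628259.72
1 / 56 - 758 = -42447 / 56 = -757.98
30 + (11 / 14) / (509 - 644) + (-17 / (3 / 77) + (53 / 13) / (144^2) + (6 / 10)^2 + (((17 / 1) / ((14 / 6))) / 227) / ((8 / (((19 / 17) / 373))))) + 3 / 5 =-1619206587687131 / 3994303622400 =-405.38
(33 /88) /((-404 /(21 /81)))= -7 /29088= -0.00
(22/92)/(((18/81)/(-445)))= -44055/92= -478.86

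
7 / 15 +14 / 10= 28 / 15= 1.87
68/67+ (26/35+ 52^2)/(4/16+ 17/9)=1265.57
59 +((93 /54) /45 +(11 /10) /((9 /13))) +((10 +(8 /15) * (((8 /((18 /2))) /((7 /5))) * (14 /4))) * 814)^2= 302157248906 /3645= 82896364.58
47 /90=0.52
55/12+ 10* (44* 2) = 10615/12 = 884.58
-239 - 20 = -259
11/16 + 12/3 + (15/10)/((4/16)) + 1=187/16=11.69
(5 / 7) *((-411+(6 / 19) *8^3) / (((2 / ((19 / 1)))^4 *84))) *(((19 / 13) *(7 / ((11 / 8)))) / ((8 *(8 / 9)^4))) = -6750509859495 / 262406144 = -25725.43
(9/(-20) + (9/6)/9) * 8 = -34/15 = -2.27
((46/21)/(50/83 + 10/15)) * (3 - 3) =0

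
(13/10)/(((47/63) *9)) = 91/470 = 0.19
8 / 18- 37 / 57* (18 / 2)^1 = -923 / 171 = -5.40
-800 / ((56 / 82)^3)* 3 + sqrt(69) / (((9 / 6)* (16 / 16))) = -5169075 / 686 + 2* sqrt(69) / 3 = -7529.56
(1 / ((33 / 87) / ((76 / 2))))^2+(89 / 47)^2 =2683576877 / 267289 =10039.98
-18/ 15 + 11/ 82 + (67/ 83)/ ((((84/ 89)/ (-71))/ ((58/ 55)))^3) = -16904365248587899597/ 41946708573000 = -402996.23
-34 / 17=-2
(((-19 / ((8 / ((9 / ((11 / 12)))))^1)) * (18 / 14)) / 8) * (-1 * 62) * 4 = 143127 / 154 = 929.40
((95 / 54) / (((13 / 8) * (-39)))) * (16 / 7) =-6080 / 95823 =-0.06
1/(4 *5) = 1/20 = 0.05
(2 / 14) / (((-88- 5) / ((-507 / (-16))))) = -169 / 3472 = -0.05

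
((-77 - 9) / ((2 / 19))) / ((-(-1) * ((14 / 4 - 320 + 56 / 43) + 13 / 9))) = 632358 / 242845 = 2.60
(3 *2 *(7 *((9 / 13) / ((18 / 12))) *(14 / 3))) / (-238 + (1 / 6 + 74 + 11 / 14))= -3087 / 5564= -0.55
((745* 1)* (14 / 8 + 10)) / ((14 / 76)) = 665285 / 14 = 47520.36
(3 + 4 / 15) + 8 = 169 / 15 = 11.27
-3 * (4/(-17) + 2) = -90/17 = -5.29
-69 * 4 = -276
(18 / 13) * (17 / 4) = 153 / 26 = 5.88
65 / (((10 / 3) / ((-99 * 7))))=-27027 / 2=-13513.50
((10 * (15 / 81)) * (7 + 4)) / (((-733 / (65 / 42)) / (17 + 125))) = -6.11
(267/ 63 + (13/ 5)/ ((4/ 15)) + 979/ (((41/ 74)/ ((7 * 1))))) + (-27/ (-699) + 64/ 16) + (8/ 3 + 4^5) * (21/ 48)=10300292053/ 802452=12836.02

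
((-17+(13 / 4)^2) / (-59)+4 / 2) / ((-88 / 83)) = -15023 / 7552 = -1.99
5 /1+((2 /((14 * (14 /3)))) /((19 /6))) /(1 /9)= 5.09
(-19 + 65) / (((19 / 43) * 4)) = 989 / 38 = 26.03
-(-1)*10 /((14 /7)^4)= 5 /8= 0.62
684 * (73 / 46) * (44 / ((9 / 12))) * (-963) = -1410479136 / 23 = -61325179.83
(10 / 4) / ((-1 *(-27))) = 5 / 54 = 0.09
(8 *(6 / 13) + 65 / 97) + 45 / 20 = 33353 / 5044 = 6.61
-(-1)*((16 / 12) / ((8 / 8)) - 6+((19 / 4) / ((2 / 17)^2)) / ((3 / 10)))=27343 / 24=1139.29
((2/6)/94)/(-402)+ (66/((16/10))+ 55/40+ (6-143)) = -21397457/226728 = -94.38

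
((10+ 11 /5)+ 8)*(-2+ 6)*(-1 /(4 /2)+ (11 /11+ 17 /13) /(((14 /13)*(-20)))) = -1717 /35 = -49.06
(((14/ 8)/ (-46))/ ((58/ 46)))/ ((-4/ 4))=7/ 232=0.03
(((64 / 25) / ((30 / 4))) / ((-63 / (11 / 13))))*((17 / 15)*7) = -23936 / 658125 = -0.04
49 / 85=0.58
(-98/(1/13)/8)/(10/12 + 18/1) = -1911/226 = -8.46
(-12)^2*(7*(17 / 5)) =17136 / 5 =3427.20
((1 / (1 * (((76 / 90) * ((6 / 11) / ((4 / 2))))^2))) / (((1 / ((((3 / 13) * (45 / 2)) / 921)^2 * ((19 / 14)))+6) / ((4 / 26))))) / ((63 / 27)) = 165391875 / 3085239308788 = 0.00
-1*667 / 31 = -667 / 31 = -21.52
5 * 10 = 50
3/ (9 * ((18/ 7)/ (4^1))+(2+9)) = 42/ 235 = 0.18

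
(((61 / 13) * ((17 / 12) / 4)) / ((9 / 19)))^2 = 388208209 / 31539456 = 12.31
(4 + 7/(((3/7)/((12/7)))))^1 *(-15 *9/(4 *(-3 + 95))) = -270/23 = -11.74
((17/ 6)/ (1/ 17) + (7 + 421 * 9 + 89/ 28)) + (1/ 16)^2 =20683349/ 5376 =3847.35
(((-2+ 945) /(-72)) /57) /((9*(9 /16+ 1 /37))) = -69782 /1611333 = -0.04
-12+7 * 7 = 37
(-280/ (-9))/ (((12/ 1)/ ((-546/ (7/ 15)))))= -9100/ 3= -3033.33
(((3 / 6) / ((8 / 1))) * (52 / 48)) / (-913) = -13 / 175296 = -0.00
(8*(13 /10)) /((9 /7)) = 364 /45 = 8.09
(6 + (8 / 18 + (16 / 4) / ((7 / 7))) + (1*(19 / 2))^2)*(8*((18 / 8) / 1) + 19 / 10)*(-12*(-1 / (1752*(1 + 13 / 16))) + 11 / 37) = 39108475 / 64824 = 603.30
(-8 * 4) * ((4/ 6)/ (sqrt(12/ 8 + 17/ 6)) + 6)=-202.25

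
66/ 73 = 0.90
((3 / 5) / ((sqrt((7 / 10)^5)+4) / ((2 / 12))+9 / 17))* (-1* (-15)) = 59075000 / 159389259 - 708050* sqrt(70) / 159389259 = 0.33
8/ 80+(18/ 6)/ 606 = 53/ 505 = 0.10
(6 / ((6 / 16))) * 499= 7984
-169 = -169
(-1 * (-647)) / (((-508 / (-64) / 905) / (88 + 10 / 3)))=2566985440 / 381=6737494.59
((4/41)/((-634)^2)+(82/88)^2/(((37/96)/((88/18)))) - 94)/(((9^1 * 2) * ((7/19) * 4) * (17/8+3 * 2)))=-1133127655901/2942889199965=-0.39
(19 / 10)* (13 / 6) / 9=247 / 540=0.46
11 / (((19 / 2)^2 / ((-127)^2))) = 709676 / 361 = 1965.86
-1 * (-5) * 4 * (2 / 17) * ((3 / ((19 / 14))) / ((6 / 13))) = 3640 / 323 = 11.27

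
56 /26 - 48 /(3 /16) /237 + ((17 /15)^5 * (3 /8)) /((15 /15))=3691093139 /2079675000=1.77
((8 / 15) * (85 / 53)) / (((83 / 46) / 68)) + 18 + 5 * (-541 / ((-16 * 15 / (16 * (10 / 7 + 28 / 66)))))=1171722026 / 3048507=384.36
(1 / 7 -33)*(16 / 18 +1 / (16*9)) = -4945 / 168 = -29.43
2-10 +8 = 0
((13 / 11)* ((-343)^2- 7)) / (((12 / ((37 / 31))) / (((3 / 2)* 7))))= 198050307 / 1364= 145198.17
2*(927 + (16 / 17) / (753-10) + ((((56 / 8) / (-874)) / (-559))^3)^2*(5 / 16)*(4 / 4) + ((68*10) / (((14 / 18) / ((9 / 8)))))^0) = 2550619819022910192921110166602593827712099 / 1374254492143654758895493241969569504768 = 1856.00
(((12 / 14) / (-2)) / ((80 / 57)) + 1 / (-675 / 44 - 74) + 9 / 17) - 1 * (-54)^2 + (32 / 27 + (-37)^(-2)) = -4031682720160651 / 1383270784560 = -2914.60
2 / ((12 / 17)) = 17 / 6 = 2.83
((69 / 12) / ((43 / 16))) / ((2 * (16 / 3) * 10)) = 0.02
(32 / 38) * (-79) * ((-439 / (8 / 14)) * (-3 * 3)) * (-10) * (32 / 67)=2796675840 / 1273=2196917.39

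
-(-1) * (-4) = -4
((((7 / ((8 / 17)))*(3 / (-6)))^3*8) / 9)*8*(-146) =123016607 / 288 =427141.00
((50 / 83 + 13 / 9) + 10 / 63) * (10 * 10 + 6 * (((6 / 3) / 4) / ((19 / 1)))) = 1155121 / 5229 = 220.91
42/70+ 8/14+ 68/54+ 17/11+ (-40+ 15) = -218543/10395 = -21.02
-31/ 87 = -0.36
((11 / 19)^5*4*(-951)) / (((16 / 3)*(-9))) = 51053167 / 9904396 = 5.15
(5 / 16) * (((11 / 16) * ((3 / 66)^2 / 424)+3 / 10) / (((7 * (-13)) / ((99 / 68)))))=-4029741 / 2686681088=-0.00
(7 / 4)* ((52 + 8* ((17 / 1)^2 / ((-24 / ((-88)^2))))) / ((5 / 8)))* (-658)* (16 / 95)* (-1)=-231468534.12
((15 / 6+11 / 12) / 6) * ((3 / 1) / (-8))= -41 / 192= -0.21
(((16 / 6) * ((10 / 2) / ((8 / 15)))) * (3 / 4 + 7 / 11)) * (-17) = -25925 / 44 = -589.20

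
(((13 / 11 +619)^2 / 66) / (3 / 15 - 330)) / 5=-7756614 / 2194819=-3.53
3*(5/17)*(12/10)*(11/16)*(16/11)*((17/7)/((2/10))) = 90/7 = 12.86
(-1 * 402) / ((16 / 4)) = -201 / 2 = -100.50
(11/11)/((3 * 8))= 1/24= 0.04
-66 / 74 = -33 / 37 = -0.89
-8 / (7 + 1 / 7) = -28 / 25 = -1.12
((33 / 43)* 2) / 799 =66 / 34357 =0.00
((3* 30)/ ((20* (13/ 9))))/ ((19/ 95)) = 405/ 26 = 15.58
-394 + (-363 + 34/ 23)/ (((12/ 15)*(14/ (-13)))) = 33003/ 1288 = 25.62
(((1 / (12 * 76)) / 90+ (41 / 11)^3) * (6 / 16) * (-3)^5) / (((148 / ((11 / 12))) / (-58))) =1476486659871 / 871045120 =1695.07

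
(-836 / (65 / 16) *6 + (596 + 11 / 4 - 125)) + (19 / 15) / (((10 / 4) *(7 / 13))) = -20748457 / 27300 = -760.02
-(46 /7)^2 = -2116 /49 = -43.18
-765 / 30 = -51 / 2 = -25.50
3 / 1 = 3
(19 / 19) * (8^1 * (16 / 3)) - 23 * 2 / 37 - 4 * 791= -346606 / 111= -3122.58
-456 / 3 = -152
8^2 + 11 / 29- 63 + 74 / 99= 6106 / 2871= 2.13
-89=-89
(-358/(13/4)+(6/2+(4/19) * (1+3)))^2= 689535081/61009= 11302.19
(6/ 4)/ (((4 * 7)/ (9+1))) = 15/ 28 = 0.54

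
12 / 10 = 6 / 5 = 1.20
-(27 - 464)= 437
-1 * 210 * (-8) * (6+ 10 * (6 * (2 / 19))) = 393120 / 19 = 20690.53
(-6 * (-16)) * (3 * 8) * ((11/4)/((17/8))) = 50688/17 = 2981.65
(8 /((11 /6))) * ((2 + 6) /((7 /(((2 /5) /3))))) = 256 /385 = 0.66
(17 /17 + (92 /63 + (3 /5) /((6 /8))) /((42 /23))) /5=14803 /33075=0.45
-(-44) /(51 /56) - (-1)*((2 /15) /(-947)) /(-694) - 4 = 3713281717 /83795295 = 44.31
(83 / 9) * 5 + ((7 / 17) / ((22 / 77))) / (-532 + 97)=2045803 / 44370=46.11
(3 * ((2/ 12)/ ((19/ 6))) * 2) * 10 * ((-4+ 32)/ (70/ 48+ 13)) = 40320/ 6593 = 6.12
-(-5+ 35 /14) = 5 /2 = 2.50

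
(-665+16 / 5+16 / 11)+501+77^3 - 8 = 25100111 / 55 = 456365.65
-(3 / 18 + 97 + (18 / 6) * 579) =-11005 / 6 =-1834.17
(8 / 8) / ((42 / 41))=41 / 42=0.98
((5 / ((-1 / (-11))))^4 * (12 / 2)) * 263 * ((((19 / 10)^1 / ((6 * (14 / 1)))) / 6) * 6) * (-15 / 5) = -27435403875 / 28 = -979835852.68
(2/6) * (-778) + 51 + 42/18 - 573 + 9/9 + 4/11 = -8554/11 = -777.64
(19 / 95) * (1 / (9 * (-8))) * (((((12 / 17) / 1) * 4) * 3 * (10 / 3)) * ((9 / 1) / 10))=-6 / 85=-0.07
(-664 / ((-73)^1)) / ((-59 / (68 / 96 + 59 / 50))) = -94039 / 323025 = -0.29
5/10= 0.50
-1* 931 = -931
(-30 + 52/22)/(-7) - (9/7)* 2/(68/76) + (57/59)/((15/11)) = 688351/386155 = 1.78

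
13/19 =0.68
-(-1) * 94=94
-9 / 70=-0.13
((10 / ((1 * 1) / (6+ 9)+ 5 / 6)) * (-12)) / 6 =-200 / 9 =-22.22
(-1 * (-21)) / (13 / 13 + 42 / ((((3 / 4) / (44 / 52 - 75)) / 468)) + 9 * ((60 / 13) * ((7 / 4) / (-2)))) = -546 / 50529943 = -0.00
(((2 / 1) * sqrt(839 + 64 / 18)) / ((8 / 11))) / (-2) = -11 * sqrt(7583) / 24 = -39.91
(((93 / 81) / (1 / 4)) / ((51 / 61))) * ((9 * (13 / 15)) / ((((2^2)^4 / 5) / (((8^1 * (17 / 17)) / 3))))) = 24583 / 11016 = 2.23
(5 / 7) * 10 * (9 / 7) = 9.18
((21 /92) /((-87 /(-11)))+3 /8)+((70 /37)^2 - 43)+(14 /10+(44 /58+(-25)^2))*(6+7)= 8114.05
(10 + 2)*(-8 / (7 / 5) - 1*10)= -1320 / 7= -188.57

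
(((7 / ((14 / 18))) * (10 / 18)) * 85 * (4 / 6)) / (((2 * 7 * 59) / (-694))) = -294950 / 1239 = -238.05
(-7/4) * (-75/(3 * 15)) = 35/12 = 2.92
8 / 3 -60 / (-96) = 79 / 24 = 3.29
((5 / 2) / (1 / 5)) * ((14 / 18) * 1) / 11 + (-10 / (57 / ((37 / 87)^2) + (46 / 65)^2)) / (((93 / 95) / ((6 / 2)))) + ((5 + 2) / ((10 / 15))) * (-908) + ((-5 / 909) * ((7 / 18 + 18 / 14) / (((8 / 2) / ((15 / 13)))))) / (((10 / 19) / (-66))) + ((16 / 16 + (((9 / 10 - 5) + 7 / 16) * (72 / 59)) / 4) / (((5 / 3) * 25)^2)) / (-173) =-71176879913183664026167825973 / 7466461294207144447968750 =-9532.88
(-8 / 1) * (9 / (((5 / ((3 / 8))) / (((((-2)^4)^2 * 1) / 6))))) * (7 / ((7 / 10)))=-2304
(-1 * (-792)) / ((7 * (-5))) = -792 / 35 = -22.63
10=10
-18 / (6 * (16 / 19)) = -57 / 16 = -3.56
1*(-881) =-881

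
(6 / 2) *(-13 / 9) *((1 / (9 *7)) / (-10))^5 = 13 / 297730962900000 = 0.00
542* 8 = 4336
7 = 7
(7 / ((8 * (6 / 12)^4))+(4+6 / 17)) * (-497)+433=-147703 / 17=-8688.41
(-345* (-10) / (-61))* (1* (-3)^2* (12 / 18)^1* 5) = -103500 / 61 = -1696.72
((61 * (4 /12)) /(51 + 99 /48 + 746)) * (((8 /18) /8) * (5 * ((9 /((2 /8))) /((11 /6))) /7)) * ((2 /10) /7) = 3904 /6891115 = 0.00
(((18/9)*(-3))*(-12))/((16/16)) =72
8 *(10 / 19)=80 / 19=4.21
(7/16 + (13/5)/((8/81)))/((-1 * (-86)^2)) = -2141/591680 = -0.00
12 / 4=3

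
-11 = -11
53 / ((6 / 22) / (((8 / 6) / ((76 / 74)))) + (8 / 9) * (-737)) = -388278 / 4797805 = -0.08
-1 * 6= -6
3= 3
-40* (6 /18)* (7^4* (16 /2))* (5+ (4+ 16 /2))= -13061440 /3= -4353813.33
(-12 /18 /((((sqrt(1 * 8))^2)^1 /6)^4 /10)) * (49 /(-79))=6615 /5056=1.31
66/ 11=6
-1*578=-578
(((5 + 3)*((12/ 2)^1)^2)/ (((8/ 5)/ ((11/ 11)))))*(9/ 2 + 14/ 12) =1020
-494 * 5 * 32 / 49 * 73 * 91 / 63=-75008960 / 441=-170088.34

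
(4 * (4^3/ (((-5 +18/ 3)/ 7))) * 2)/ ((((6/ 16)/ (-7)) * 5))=-200704/ 15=-13380.27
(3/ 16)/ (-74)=-3/ 1184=-0.00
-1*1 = -1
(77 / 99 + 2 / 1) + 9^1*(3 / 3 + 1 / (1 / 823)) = 66769 / 9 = 7418.78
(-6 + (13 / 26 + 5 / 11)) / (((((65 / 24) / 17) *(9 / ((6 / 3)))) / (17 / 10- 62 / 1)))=1517148 / 3575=424.38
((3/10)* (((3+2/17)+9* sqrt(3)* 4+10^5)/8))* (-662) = -1688152629/680-8937* sqrt(3)/10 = -2484125.33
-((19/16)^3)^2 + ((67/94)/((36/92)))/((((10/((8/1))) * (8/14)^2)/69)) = 3608971212359/11827937280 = 305.12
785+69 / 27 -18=6926 / 9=769.56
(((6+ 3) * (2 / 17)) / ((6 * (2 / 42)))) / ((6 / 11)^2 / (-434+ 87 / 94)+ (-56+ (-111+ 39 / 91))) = -2172272949 / 97639392254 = -0.02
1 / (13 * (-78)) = -1 / 1014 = -0.00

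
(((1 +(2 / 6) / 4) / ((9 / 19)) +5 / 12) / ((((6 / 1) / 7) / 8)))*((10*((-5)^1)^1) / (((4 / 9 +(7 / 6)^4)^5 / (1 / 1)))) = -19.73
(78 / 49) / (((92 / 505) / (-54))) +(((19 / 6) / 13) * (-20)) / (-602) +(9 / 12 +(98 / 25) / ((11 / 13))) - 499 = -2007148978441 / 2078976900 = -965.45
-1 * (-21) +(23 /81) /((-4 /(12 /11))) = 6214 /297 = 20.92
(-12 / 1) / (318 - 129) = -4 / 63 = -0.06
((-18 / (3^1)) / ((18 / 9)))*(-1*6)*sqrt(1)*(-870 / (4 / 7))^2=83448225 / 2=41724112.50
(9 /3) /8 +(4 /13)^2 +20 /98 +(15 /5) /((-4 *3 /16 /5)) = -1280325 /66248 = -19.33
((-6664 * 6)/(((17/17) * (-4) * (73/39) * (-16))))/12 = -32487/1168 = -27.81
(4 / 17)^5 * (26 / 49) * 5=0.00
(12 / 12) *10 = 10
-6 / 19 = -0.32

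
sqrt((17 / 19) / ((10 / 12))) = sqrt(9690) / 95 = 1.04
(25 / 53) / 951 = 25 / 50403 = 0.00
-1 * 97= -97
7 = 7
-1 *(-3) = 3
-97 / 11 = -8.82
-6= -6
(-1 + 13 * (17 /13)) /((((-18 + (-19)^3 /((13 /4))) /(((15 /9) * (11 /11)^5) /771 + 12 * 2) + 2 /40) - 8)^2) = 3333639691782400 /1945377324708729921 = 0.00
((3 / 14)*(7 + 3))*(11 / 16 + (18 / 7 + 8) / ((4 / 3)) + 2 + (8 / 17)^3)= 88483515 / 3851792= 22.97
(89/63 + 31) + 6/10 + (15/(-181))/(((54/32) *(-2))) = 209291/6335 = 33.04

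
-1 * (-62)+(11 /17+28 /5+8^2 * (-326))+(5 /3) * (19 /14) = -74232763 /3570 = -20793.49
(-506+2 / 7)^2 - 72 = 12528072 / 49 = 255674.94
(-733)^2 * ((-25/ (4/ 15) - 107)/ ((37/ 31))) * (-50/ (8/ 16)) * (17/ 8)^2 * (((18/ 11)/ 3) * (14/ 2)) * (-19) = -3505122901054425/ 1184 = -2960407855620.29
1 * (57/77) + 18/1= 1443/77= 18.74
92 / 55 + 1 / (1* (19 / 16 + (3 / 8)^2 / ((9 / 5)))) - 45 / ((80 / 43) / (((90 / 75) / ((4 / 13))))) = -13096759 / 142560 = -91.87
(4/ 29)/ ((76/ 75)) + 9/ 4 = 5259/ 2204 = 2.39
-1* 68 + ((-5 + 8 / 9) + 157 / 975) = -210454 / 2925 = -71.95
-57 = -57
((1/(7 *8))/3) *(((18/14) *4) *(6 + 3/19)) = 351/1862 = 0.19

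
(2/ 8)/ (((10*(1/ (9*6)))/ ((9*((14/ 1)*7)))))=11907/ 10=1190.70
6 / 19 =0.32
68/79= 0.86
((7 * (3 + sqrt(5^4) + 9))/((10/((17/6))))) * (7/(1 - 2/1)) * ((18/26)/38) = -9.36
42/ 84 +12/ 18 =1.17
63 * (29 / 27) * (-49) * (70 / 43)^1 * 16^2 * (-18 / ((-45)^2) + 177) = -1419691861504 / 5805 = -244563628.17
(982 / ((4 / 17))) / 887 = 8347 / 1774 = 4.71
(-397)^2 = 157609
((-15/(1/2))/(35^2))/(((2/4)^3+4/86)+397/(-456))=0.04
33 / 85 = 0.39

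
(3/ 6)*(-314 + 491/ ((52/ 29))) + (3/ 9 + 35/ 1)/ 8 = -4889/ 312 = -15.67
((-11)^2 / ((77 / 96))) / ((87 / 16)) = 5632 / 203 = 27.74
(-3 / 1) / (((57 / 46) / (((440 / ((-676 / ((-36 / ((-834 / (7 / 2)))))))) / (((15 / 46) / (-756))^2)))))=1279650.71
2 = 2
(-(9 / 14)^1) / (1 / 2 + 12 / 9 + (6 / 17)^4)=-2255067 / 6485549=-0.35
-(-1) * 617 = 617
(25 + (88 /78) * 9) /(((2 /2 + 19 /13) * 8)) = 457 /256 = 1.79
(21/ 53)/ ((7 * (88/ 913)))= 0.59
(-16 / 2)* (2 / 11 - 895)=78744 / 11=7158.55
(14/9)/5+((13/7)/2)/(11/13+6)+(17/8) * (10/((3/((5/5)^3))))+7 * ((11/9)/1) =200427/12460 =16.09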